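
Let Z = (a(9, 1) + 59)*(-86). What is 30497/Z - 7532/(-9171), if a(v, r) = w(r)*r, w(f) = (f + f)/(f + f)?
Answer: -80274289/15774120 ≈ -5.0890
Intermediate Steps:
w(f) = 1 (w(f) = (2*f)/((2*f)) = (2*f)*(1/(2*f)) = 1)
a(v, r) = r (a(v, r) = 1*r = r)
Z = -5160 (Z = (1 + 59)*(-86) = 60*(-86) = -5160)
30497/Z - 7532/(-9171) = 30497/(-5160) - 7532/(-9171) = 30497*(-1/5160) - 7532*(-1/9171) = -30497/5160 + 7532/9171 = -80274289/15774120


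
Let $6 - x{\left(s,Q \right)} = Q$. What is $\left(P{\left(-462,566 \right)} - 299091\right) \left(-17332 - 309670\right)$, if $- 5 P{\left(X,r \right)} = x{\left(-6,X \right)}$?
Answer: $\frac{489169812846}{5} \approx 9.7834 \cdot 10^{10}$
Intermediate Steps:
$x{\left(s,Q \right)} = 6 - Q$
$P{\left(X,r \right)} = - \frac{6}{5} + \frac{X}{5}$ ($P{\left(X,r \right)} = - \frac{6 - X}{5} = - \frac{6}{5} + \frac{X}{5}$)
$\left(P{\left(-462,566 \right)} - 299091\right) \left(-17332 - 309670\right) = \left(\left(- \frac{6}{5} + \frac{1}{5} \left(-462\right)\right) - 299091\right) \left(-17332 - 309670\right) = \left(\left(- \frac{6}{5} - \frac{462}{5}\right) - 299091\right) \left(-327002\right) = \left(- \frac{468}{5} - 299091\right) \left(-327002\right) = \left(- \frac{1495923}{5}\right) \left(-327002\right) = \frac{489169812846}{5}$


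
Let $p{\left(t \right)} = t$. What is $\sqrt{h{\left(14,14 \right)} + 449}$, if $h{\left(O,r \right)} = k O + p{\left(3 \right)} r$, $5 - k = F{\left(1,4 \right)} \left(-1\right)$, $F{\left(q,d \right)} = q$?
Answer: $5 \sqrt{23} \approx 23.979$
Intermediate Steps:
$k = 6$ ($k = 5 - 1 \left(-1\right) = 5 - -1 = 5 + 1 = 6$)
$h{\left(O,r \right)} = 3 r + 6 O$ ($h{\left(O,r \right)} = 6 O + 3 r = 3 r + 6 O$)
$\sqrt{h{\left(14,14 \right)} + 449} = \sqrt{\left(3 \cdot 14 + 6 \cdot 14\right) + 449} = \sqrt{\left(42 + 84\right) + 449} = \sqrt{126 + 449} = \sqrt{575} = 5 \sqrt{23}$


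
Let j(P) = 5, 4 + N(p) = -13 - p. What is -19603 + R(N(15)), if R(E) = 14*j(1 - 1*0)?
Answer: -19533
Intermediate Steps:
N(p) = -17 - p (N(p) = -4 + (-13 - p) = -17 - p)
R(E) = 70 (R(E) = 14*5 = 70)
-19603 + R(N(15)) = -19603 + 70 = -19533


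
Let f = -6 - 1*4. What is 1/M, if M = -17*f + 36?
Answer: 1/206 ≈ 0.0048544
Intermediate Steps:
f = -10 (f = -6 - 4 = -10)
M = 206 (M = -17*(-10) + 36 = 170 + 36 = 206)
1/M = 1/206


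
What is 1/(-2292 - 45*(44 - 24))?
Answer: -1/3192 ≈ -0.00031328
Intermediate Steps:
1/(-2292 - 45*(44 - 24)) = 1/(-2292 - 45*20) = 1/(-2292 - 900) = 1/(-3192) = -1/3192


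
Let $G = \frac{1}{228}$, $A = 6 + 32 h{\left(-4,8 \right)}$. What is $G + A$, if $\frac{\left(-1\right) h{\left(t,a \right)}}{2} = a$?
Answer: $- \frac{115367}{228} \approx -506.0$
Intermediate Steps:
$h{\left(t,a \right)} = - 2 a$
$A = -506$ ($A = 6 + 32 \left(\left(-2\right) 8\right) = 6 + 32 \left(-16\right) = 6 - 512 = -506$)
$G = \frac{1}{228} \approx 0.004386$
$G + A = \frac{1}{228} - 506 = - \frac{115367}{228}$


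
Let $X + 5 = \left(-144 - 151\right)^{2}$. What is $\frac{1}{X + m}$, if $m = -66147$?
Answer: $\frac{1}{20873} \approx 4.7909 \cdot 10^{-5}$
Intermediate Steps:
$X = 87020$ ($X = -5 + \left(-144 - 151\right)^{2} = -5 + \left(-295\right)^{2} = -5 + 87025 = 87020$)
$\frac{1}{X + m} = \frac{1}{87020 - 66147} = \frac{1}{20873}$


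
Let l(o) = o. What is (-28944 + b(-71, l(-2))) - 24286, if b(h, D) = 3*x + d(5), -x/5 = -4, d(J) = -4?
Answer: -53174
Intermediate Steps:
x = 20 (x = -5*(-4) = 20)
b(h, D) = 56 (b(h, D) = 3*20 - 4 = 60 - 4 = 56)
(-28944 + b(-71, l(-2))) - 24286 = (-28944 + 56) - 24286 = -28888 - 24286 = -53174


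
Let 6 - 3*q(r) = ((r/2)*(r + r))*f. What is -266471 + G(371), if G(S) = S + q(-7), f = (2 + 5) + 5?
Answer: -266294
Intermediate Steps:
f = 12 (f = 7 + 5 = 12)
q(r) = 2 - 4*r² (q(r) = 2 - (r/2)*(r + r)*12/3 = 2 - (r*(½))*(2*r)*12/3 = 2 - (r/2)*(2*r)*12/3 = 2 - r²*12/3 = 2 - 4*r²)
G(S) = -194 + S (G(S) = S + (2 - 4*(-7)²) = S + (2 - 4*49) = S + (2 - 196) = S - 194 = -194 + S)
-266471 + G(371) = -266471 + (-194 + 371) = -266471 + 177 = -266294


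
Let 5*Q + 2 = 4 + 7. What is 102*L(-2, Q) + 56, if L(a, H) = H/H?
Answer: 158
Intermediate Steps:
Q = 9/5 (Q = -⅖ + (4 + 7)/5 = -⅖ + (⅕)*11 = -⅖ + 11/5 = 9/5 ≈ 1.8000)
L(a, H) = 1
102*L(-2, Q) + 56 = 102*1 + 56 = 102 + 56 = 158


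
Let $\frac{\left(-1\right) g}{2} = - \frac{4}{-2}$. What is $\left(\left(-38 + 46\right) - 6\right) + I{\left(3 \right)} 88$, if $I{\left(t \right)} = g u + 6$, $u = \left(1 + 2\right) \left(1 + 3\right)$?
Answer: $-3694$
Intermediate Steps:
$g = -4$ ($g = - 2 \left(- \frac{4}{-2}\right) = - 2 \left(\left(-4\right) \left(- \frac{1}{2}\right)\right) = \left(-2\right) 2 = -4$)
$u = 12$ ($u = 3 \cdot 4 = 12$)
$I{\left(t \right)} = -42$ ($I{\left(t \right)} = \left(-4\right) 12 + 6 = -48 + 6 = -42$)
$\left(\left(-38 + 46\right) - 6\right) + I{\left(3 \right)} 88 = \left(\left(-38 + 46\right) - 6\right) - 3696 = \left(8 - 6\right) - 3696 = 2 - 3696 = -3694$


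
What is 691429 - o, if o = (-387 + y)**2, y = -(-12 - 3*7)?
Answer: 566113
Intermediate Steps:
y = 33 (y = -(-12 - 21) = -1*(-33) = 33)
o = 125316 (o = (-387 + 33)**2 = (-354)**2 = 125316)
691429 - o = 691429 - 1*125316 = 691429 - 125316 = 566113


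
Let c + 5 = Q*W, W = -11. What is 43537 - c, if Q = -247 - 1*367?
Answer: 36788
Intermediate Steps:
Q = -614 (Q = -247 - 367 = -614)
c = 6749 (c = -5 - 614*(-11) = -5 + 6754 = 6749)
43537 - c = 43537 - 1*6749 = 43537 - 6749 = 36788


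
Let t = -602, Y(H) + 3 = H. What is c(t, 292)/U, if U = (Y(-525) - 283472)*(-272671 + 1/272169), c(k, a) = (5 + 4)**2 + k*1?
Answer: -141800049/21076376525032000 ≈ -6.7279e-9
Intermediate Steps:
Y(H) = -3 + H
c(k, a) = 81 + k (c(k, a) = 9**2 + k = 81 + k)
U = 21076376525032000/272169 (U = ((-3 - 525) - 283472)*(-272671 + 1/272169) = (-528 - 283472)*(-272671 + 1/272169) = -284000*(-74212593398/272169) = 21076376525032000/272169 ≈ 7.7439e+10)
c(t, 292)/U = (81 - 602)/(21076376525032000/272169) = -521*272169/21076376525032000 = -141800049/21076376525032000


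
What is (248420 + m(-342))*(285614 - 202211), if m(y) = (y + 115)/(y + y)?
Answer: 1574644071369/76 ≈ 2.0719e+10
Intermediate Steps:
m(y) = (115 + y)/(2*y) (m(y) = (115 + y)/((2*y)) = (115 + y)*(1/(2*y)) = (115 + y)/(2*y))
(248420 + m(-342))*(285614 - 202211) = (248420 + (½)*(115 - 342)/(-342))*(285614 - 202211) = (248420 + (½)*(-1/342)*(-227))*83403 = (248420 + 227/684)*83403 = (169919507/684)*83403 = 1574644071369/76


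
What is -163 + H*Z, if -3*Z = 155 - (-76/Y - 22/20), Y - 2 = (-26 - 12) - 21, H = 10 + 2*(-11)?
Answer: 6841/15 ≈ 456.07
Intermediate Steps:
H = -12 (H = 10 - 22 = -12)
Y = -57 (Y = 2 + ((-26 - 12) - 21) = 2 + (-38 - 21) = 2 - 59 = -57)
Z = -4643/90 (Z = -(155 - (-76/(-57) - 22/20))/3 = -(155 - (-76*(-1/57) - 22*1/20))/3 = -(155 - (4/3 - 11/10))/3 = -(155 - 1*7/30)/3 = -(155 - 7/30)/3 = -1/3*4643/30 = -4643/90 ≈ -51.589)
-163 + H*Z = -163 - 12*(-4643/90) = -163 + 9286/15 = 6841/15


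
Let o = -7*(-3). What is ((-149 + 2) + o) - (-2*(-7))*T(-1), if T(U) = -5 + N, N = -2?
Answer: -28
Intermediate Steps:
T(U) = -7 (T(U) = -5 - 2 = -7)
o = 21
((-149 + 2) + o) - (-2*(-7))*T(-1) = ((-149 + 2) + 21) - (-2*(-7))*(-7) = (-147 + 21) - 14*(-7) = -126 - 1*(-98) = -126 + 98 = -28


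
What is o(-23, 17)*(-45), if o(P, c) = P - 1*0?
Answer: 1035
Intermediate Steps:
o(P, c) = P (o(P, c) = P + 0 = P)
o(-23, 17)*(-45) = -23*(-45) = 1035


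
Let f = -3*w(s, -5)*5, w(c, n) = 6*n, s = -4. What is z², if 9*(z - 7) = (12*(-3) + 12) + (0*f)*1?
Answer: 169/9 ≈ 18.778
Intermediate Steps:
f = 450 (f = -18*(-5)*5 = -3*(-30)*5 = 90*5 = 450)
z = 13/3 (z = 7 + ((12*(-3) + 12) + (0*450)*1)/9 = 7 + ((-36 + 12) + 0*1)/9 = 7 + (-24 + 0)/9 = 7 + (⅑)*(-24) = 7 - 8/3 = 13/3 ≈ 4.3333)
z² = (13/3)² = 169/9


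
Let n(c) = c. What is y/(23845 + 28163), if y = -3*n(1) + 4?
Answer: 1/52008 ≈ 1.9228e-5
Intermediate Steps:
y = 1 (y = -3*1 + 4 = -3 + 4 = 1)
y/(23845 + 28163) = 1/(23845 + 28163) = 1/52008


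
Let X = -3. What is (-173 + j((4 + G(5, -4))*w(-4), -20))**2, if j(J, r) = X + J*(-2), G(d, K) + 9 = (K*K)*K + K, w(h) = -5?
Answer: 820836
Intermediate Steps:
G(d, K) = -9 + K + K**3 (G(d, K) = -9 + ((K*K)*K + K) = -9 + (K**2*K + K) = -9 + (K**3 + K) = -9 + (K + K**3) = -9 + K + K**3)
j(J, r) = -3 - 2*J (j(J, r) = -3 + J*(-2) = -3 - 2*J)
(-173 + j((4 + G(5, -4))*w(-4), -20))**2 = (-173 + (-3 - 2*(4 + (-9 - 4 + (-4)**3))*(-5)))**2 = (-173 + (-3 - 2*(4 + (-9 - 4 - 64))*(-5)))**2 = (-173 + (-3 - 2*(4 - 77)*(-5)))**2 = (-173 + (-3 - (-146)*(-5)))**2 = (-173 + (-3 - 2*365))**2 = (-173 + (-3 - 730))**2 = (-173 - 733)**2 = (-906)**2 = 820836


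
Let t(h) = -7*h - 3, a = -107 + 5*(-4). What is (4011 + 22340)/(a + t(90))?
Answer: -26351/760 ≈ -34.672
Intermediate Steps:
a = -127 (a = -107 - 20 = -127)
t(h) = -3 - 7*h
(4011 + 22340)/(a + t(90)) = (4011 + 22340)/(-127 + (-3 - 7*90)) = 26351/(-127 + (-3 - 630)) = 26351/(-127 - 633) = 26351/(-760) = 26351*(-1/760) = -26351/760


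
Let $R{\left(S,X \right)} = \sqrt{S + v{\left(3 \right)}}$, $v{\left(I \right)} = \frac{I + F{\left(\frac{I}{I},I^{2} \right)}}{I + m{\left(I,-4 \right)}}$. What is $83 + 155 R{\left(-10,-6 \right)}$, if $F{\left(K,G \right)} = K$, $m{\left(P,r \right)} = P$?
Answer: $83 + \frac{310 i \sqrt{21}}{3} \approx 83.0 + 473.53 i$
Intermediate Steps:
$v{\left(I \right)} = \frac{1 + I}{2 I}$ ($v{\left(I \right)} = \frac{I + \frac{I}{I}}{I + I} = \frac{I + 1}{2 I} = \left(1 + I\right) \frac{1}{2 I} = \frac{1 + I}{2 I}$)
$R{\left(S,X \right)} = \sqrt{\frac{2}{3} + S}$ ($R{\left(S,X \right)} = \sqrt{S + \frac{1 + 3}{2 \cdot 3}} = \sqrt{S + \frac{1}{2} \cdot \frac{1}{3} \cdot 4} = \sqrt{S + \frac{2}{3}} = \sqrt{\frac{2}{3} + S}$)
$83 + 155 R{\left(-10,-6 \right)} = 83 + 155 \frac{\sqrt{6 + 9 \left(-10\right)}}{3} = 83 + 155 \frac{\sqrt{6 - 90}}{3} = 83 + 155 \frac{\sqrt{-84}}{3} = 83 + 155 \frac{2 i \sqrt{21}}{3} = 83 + \frac{310 i \sqrt{21}}{3}$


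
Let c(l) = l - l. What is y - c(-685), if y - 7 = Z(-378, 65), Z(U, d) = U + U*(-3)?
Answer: 763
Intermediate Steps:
Z(U, d) = -2*U (Z(U, d) = U - 3*U = -2*U)
c(l) = 0
y = 763 (y = 7 - 2*(-378) = 7 + 756 = 763)
y - c(-685) = 763 - 1*0 = 763 + 0 = 763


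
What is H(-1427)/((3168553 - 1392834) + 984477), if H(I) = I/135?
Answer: -1427/372626460 ≈ -3.8296e-6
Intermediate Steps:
H(I) = I/135 (H(I) = I*(1/135) = I/135)
H(-1427)/((3168553 - 1392834) + 984477) = ((1/135)*(-1427))/((3168553 - 1392834) + 984477) = -1427/(135*(1775719 + 984477)) = -1427/135/2760196 = -1427/135*1/2760196 = -1427/372626460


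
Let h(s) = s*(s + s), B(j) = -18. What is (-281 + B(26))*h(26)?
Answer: -404248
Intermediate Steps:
h(s) = 2*s**2 (h(s) = s*(2*s) = 2*s**2)
(-281 + B(26))*h(26) = (-281 - 18)*(2*26**2) = -598*676 = -299*1352 = -404248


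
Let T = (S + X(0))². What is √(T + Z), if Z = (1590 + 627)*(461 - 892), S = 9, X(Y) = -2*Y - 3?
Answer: I*√955491 ≈ 977.49*I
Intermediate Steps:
X(Y) = -3 - 2*Y
T = 36 (T = (9 + (-3 - 2*0))² = (9 + (-3 + 0))² = (9 - 3)² = 6² = 36)
Z = -955527 (Z = 2217*(-431) = -955527)
√(T + Z) = √(36 - 955527) = √(-955491) = I*√955491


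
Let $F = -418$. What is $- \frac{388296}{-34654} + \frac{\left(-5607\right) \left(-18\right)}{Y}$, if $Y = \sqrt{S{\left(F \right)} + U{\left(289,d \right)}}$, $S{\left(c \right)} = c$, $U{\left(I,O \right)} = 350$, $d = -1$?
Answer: $\frac{194148}{17327} - \frac{50463 i \sqrt{17}}{17} \approx 11.205 - 12239.0 i$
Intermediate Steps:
$Y = 2 i \sqrt{17}$ ($Y = \sqrt{-418 + 350} = \sqrt{-68} = 2 i \sqrt{17} \approx 8.2462 i$)
$- \frac{388296}{-34654} + \frac{\left(-5607\right) \left(-18\right)}{Y} = - \frac{388296}{-34654} + \frac{\left(-5607\right) \left(-18\right)}{2 i \sqrt{17}} = \left(-388296\right) \left(- \frac{1}{34654}\right) + 100926 \left(- \frac{i \sqrt{17}}{34}\right) = \frac{194148}{17327} - \frac{50463 i \sqrt{17}}{17}$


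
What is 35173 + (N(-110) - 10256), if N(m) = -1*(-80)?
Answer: 24997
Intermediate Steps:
N(m) = 80
35173 + (N(-110) - 10256) = 35173 + (80 - 10256) = 35173 - 10176 = 24997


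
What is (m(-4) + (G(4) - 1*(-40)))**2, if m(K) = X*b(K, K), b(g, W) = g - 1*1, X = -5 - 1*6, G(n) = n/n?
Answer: 9216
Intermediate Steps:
G(n) = 1
X = -11 (X = -5 - 6 = -11)
b(g, W) = -1 + g (b(g, W) = g - 1 = -1 + g)
m(K) = 11 - 11*K (m(K) = -11*(-1 + K) = 11 - 11*K)
(m(-4) + (G(4) - 1*(-40)))**2 = ((11 - 11*(-4)) + (1 - 1*(-40)))**2 = ((11 + 44) + (1 + 40))**2 = (55 + 41)**2 = 96**2 = 9216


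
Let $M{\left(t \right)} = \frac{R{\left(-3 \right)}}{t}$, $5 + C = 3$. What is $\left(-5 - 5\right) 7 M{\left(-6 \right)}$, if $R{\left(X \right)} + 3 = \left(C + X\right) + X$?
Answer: $- \frac{385}{3} \approx -128.33$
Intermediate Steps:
$C = -2$ ($C = -5 + 3 = -2$)
$R{\left(X \right)} = -5 + 2 X$ ($R{\left(X \right)} = -3 + \left(\left(-2 + X\right) + X\right) = -3 + \left(-2 + 2 X\right) = -5 + 2 X$)
$M{\left(t \right)} = - \frac{11}{t}$ ($M{\left(t \right)} = \frac{-5 + 2 \left(-3\right)}{t} = \frac{-5 - 6}{t} = - \frac{11}{t}$)
$\left(-5 - 5\right) 7 M{\left(-6 \right)} = \left(-5 - 5\right) 7 \left(- \frac{11}{-6}\right) = \left(-10\right) 7 \left(\left(-11\right) \left(- \frac{1}{6}\right)\right) = \left(-70\right) \frac{11}{6} = - \frac{385}{3}$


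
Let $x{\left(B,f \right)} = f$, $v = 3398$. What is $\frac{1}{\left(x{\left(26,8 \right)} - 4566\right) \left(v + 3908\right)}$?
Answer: $- \frac{1}{33300748} \approx -3.0029 \cdot 10^{-8}$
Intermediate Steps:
$\frac{1}{\left(x{\left(26,8 \right)} - 4566\right) \left(v + 3908\right)} = \frac{1}{\left(8 - 4566\right) \left(3398 + 3908\right)} = \frac{1}{\left(-4558\right) 7306} = \frac{1}{-33300748} = - \frac{1}{33300748}$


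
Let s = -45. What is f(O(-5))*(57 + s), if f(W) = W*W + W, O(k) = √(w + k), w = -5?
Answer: -120 + 12*I*√10 ≈ -120.0 + 37.947*I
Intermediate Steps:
O(k) = √(-5 + k)
f(W) = W + W² (f(W) = W² + W = W + W²)
f(O(-5))*(57 + s) = (√(-5 - 5)*(1 + √(-5 - 5)))*(57 - 45) = (√(-10)*(1 + √(-10)))*12 = ((I*√10)*(1 + I*√10))*12 = (I*√10*(1 + I*√10))*12 = 12*I*√10*(1 + I*√10)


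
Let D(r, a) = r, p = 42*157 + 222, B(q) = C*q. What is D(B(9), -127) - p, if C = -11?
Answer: -6915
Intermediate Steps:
B(q) = -11*q
p = 6816 (p = 6594 + 222 = 6816)
D(B(9), -127) - p = -11*9 - 1*6816 = -99 - 6816 = -6915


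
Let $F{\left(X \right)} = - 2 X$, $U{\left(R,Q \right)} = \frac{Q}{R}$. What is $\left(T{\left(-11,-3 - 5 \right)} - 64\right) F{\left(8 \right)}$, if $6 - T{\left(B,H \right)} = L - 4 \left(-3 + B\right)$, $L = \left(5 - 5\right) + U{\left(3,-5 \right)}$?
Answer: $\frac{5392}{3} \approx 1797.3$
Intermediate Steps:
$L = - \frac{5}{3}$ ($L = \left(5 - 5\right) - \frac{5}{3} = 0 - \frac{5}{3} = - \frac{5}{3} \approx -1.6667$)
$T{\left(B,H \right)} = - \frac{13}{3} + 4 B$ ($T{\left(B,H \right)} = 6 - \left(- \frac{5}{3} - 4 \left(-3 + B\right)\right) = 6 - \left(- \frac{5}{3} - \left(-12 + 4 B\right)\right) = 6 - \left(\frac{31}{3} - 4 B\right) = 6 + \left(- \frac{31}{3} + 4 B\right) = - \frac{13}{3} + 4 B$)
$\left(T{\left(-11,-3 - 5 \right)} - 64\right) F{\left(8 \right)} = \left(\left(- \frac{13}{3} + 4 \left(-11\right)\right) - 64\right) \left(\left(-2\right) 8\right) = \left(\left(- \frac{13}{3} - 44\right) - 64\right) \left(-16\right) = \left(- \frac{145}{3} - 64\right) \left(-16\right) = \left(- \frac{337}{3}\right) \left(-16\right) = \frac{5392}{3}$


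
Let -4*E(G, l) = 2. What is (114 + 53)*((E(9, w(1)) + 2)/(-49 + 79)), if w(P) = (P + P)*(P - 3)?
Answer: 167/20 ≈ 8.3500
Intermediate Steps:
w(P) = 2*P*(-3 + P) (w(P) = (2*P)*(-3 + P) = 2*P*(-3 + P))
E(G, l) = -½ (E(G, l) = -¼*2 = -½)
(114 + 53)*((E(9, w(1)) + 2)/(-49 + 79)) = (114 + 53)*((-½ + 2)/(-49 + 79)) = 167*((3/2)/30) = 167*((3/2)*(1/30)) = 167*(1/20) = 167/20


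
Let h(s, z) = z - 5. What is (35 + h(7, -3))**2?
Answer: 729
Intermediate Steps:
h(s, z) = -5 + z
(35 + h(7, -3))**2 = (35 + (-5 - 3))**2 = (35 - 8)**2 = 27**2 = 729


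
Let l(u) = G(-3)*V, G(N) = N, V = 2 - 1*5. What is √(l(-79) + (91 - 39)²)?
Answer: √2713 ≈ 52.086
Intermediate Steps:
V = -3 (V = 2 - 5 = -3)
l(u) = 9 (l(u) = -3*(-3) = 9)
√(l(-79) + (91 - 39)²) = √(9 + (91 - 39)²) = √(9 + 52²) = √(9 + 2704) = √2713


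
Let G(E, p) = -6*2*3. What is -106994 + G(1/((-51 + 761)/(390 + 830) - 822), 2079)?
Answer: -107030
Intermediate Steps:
G(E, p) = -36 (G(E, p) = -12*3 = -36)
-106994 + G(1/((-51 + 761)/(390 + 830) - 822), 2079) = -106994 - 36 = -107030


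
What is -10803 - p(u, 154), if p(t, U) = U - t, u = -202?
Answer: -11159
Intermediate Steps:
-10803 - p(u, 154) = -10803 - (154 - 1*(-202)) = -10803 - (154 + 202) = -10803 - 1*356 = -10803 - 356 = -11159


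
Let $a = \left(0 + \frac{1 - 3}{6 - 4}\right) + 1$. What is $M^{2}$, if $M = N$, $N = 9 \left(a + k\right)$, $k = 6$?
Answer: $2916$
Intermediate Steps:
$a = 0$ ($a = \left(0 - \frac{2}{2}\right) + 1 = \left(0 - 1\right) + 1 = -1 + 1 = 0$)
$N = 54$ ($N = 9 \left(0 + 6\right) = 9 \cdot 6 = 54$)
$M = 54$
$M^{2} = 54^{2} = 2916$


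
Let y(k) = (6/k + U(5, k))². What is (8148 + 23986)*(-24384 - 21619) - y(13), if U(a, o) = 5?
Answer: -249826012979/169 ≈ -1.4783e+9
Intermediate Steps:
y(k) = (5 + 6/k)² (y(k) = (6/k + 5)² = (5 + 6/k)²)
(8148 + 23986)*(-24384 - 21619) - y(13) = (8148 + 23986)*(-24384 - 21619) - (6 + 5*13)²/13² = 32134*(-46003) - (6 + 65)²/169 = -1478260402 - 71²/169 = -1478260402 - 5041/169 = -249826012979/169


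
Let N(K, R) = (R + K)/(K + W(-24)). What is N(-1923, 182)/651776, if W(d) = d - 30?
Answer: 1741/1288561152 ≈ 1.3511e-6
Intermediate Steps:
W(d) = -30 + d
N(K, R) = (K + R)/(-54 + K) (N(K, R) = (R + K)/(K + (-30 - 24)) = (K + R)/(K - 54) = (K + R)/(-54 + K))
N(-1923, 182)/651776 = ((-1923 + 182)/(-54 - 1923))/651776 = (-1741/(-1977))*(1/651776) = -1/1977*(-1741)*(1/651776) = (1741/1977)*(1/651776) = 1741/1288561152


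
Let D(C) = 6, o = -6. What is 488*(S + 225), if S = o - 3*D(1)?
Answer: 98088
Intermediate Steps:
S = -24 (S = -6 - 3*6 = -6 - 18 = -24)
488*(S + 225) = 488*(-24 + 225) = 488*201 = 98088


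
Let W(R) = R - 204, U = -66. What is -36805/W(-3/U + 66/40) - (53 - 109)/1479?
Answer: 11978103292/65825853 ≈ 181.97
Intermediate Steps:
W(R) = -204 + R
-36805/W(-3/U + 66/40) - (53 - 109)/1479 = -36805/(-204 + (-3/(-66) + 66/40)) - (53 - 109)/1479 = -36805/(-204 + (-3*(-1/66) + 66*(1/40))) - 1*(-56)*(1/1479) = -36805/(-204 + (1/22 + 33/20)) + 56*(1/1479) = -36805/(-204 + 373/220) + 56/1479 = -36805/(-44507/220) + 56/1479 = -36805*(-220/44507) + 56/1479 = 8097100/44507 + 56/1479 = 11978103292/65825853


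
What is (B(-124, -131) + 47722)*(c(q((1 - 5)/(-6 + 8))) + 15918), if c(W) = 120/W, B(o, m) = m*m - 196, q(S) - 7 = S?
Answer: 1031240154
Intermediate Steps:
q(S) = 7 + S
B(o, m) = -196 + m² (B(o, m) = m² - 196 = -196 + m²)
(B(-124, -131) + 47722)*(c(q((1 - 5)/(-6 + 8))) + 15918) = ((-196 + (-131)²) + 47722)*(120/(7 + (1 - 5)/(-6 + 8)) + 15918) = ((-196 + 17161) + 47722)*(120/(7 - 4/2) + 15918) = (16965 + 47722)*(120/(7 - 4*½) + 15918) = 64687*(120/(7 - 2) + 15918) = 64687*(120/5 + 15918) = 64687*(120*(⅕) + 15918) = 64687*(24 + 15918) = 64687*15942 = 1031240154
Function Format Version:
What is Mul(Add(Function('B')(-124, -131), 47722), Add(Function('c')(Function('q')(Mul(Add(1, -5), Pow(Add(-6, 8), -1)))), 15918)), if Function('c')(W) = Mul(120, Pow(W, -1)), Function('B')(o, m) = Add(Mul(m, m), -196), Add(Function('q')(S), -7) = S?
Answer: 1031240154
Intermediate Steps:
Function('q')(S) = Add(7, S)
Function('B')(o, m) = Add(-196, Pow(m, 2)) (Function('B')(o, m) = Add(Pow(m, 2), -196) = Add(-196, Pow(m, 2)))
Mul(Add(Function('B')(-124, -131), 47722), Add(Function('c')(Function('q')(Mul(Add(1, -5), Pow(Add(-6, 8), -1)))), 15918)) = Mul(Add(Add(-196, Pow(-131, 2)), 47722), Add(Mul(120, Pow(Add(7, Mul(Add(1, -5), Pow(Add(-6, 8), -1))), -1)), 15918)) = Mul(Add(Add(-196, 17161), 47722), Add(Mul(120, Pow(Add(7, Mul(-4, Pow(2, -1))), -1)), 15918)) = Mul(Add(16965, 47722), Add(Mul(120, Pow(Add(7, Mul(-4, Rational(1, 2))), -1)), 15918)) = Mul(64687, Add(Mul(120, Pow(Add(7, -2), -1)), 15918)) = Mul(64687, Add(Mul(120, Pow(5, -1)), 15918)) = Mul(64687, Add(Mul(120, Rational(1, 5)), 15918)) = Mul(64687, Add(24, 15918)) = Mul(64687, 15942) = 1031240154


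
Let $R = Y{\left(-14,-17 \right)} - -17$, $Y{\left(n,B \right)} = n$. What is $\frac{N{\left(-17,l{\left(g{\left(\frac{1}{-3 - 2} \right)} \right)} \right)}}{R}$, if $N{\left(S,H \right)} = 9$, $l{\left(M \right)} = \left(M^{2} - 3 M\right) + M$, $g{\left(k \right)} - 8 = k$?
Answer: $3$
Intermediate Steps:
$g{\left(k \right)} = 8 + k$
$l{\left(M \right)} = M^{2} - 2 M$
$R = 3$ ($R = -14 - -17 = -14 + 17 = 3$)
$\frac{N{\left(-17,l{\left(g{\left(\frac{1}{-3 - 2} \right)} \right)} \right)}}{R} = \frac{9}{3} = 9 \cdot \frac{1}{3} = 3$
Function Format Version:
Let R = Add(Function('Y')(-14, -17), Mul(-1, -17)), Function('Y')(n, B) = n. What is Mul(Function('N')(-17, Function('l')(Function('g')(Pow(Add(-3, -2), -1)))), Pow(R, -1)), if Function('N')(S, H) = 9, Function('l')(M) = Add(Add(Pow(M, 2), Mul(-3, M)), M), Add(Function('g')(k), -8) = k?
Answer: 3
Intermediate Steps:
Function('g')(k) = Add(8, k)
Function('l')(M) = Add(Pow(M, 2), Mul(-2, M))
R = 3 (R = Add(-14, Mul(-1, -17)) = Add(-14, 17) = 3)
Mul(Function('N')(-17, Function('l')(Function('g')(Pow(Add(-3, -2), -1)))), Pow(R, -1)) = Mul(9, Pow(3, -1)) = Mul(9, Rational(1, 3)) = 3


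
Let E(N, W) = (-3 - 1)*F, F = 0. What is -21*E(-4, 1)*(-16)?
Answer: 0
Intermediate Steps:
E(N, W) = 0 (E(N, W) = (-3 - 1)*0 = -4*0 = 0)
-21*E(-4, 1)*(-16) = -21*0*(-16) = 0*(-16) = 0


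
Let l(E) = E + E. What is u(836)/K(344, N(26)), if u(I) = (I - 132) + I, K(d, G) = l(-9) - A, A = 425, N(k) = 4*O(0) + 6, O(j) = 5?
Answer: -1540/443 ≈ -3.4763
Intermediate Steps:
N(k) = 26 (N(k) = 4*5 + 6 = 20 + 6 = 26)
l(E) = 2*E
K(d, G) = -443 (K(d, G) = 2*(-9) - 1*425 = -18 - 425 = -443)
u(I) = -132 + 2*I (u(I) = (-132 + I) + I = -132 + 2*I)
u(836)/K(344, N(26)) = (-132 + 2*836)/(-443) = (-132 + 1672)*(-1/443) = 1540*(-1/443) = -1540/443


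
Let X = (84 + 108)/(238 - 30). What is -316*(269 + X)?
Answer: -1108844/13 ≈ -85296.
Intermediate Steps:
X = 12/13 (X = 192/208 = 192*(1/208) = 12/13 ≈ 0.92308)
-316*(269 + X) = -316*(269 + 12/13) = -316*3509/13 = -1108844/13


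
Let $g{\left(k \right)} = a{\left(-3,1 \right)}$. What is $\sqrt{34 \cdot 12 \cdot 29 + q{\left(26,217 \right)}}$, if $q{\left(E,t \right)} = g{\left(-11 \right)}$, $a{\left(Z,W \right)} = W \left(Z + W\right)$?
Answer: $13 \sqrt{70} \approx 108.77$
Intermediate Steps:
$a{\left(Z,W \right)} = W \left(W + Z\right)$
$g{\left(k \right)} = -2$ ($g{\left(k \right)} = 1 \left(1 - 3\right) = 1 \left(-2\right) = -2$)
$q{\left(E,t \right)} = -2$
$\sqrt{34 \cdot 12 \cdot 29 + q{\left(26,217 \right)}} = \sqrt{34 \cdot 12 \cdot 29 - 2} = \sqrt{408 \cdot 29 - 2} = \sqrt{11832 - 2} = \sqrt{11830} = 13 \sqrt{70}$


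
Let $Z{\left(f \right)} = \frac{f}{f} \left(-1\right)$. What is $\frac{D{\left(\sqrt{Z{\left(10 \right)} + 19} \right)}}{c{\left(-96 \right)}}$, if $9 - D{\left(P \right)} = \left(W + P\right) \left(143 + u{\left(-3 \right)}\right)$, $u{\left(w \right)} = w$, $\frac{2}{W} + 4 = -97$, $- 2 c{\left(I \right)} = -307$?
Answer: $\frac{2378}{31007} - \frac{840 \sqrt{2}}{307} \approx -3.7928$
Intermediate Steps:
$c{\left(I \right)} = \frac{307}{2}$ ($c{\left(I \right)} = \left(- \frac{1}{2}\right) \left(-307\right) = \frac{307}{2}$)
$W = - \frac{2}{101}$ ($W = \frac{2}{-4 - 97} = \frac{2}{-101} = 2 \left(- \frac{1}{101}\right) = - \frac{2}{101} \approx -0.019802$)
$Z{\left(f \right)} = -1$ ($Z{\left(f \right)} = 1 \left(-1\right) = -1$)
$D{\left(P \right)} = \frac{1189}{101} - 140 P$ ($D{\left(P \right)} = 9 - \left(- \frac{2}{101} + P\right) \left(143 - 3\right) = 9 - \left(- \frac{2}{101} + P\right) 140 = 9 - \left(- \frac{280}{101} + 140 P\right) = \frac{1189}{101} - 140 P$)
$\frac{D{\left(\sqrt{Z{\left(10 \right)} + 19} \right)}}{c{\left(-96 \right)}} = \frac{\frac{1189}{101} - 140 \sqrt{-1 + 19}}{\frac{307}{2}} = \left(\frac{1189}{101} - 140 \sqrt{18}\right) \frac{2}{307} = \left(\frac{1189}{101} - 140 \cdot 3 \sqrt{2}\right) \frac{2}{307} = \left(\frac{1189}{101} - 420 \sqrt{2}\right) \frac{2}{307} = \frac{2378}{31007} - \frac{840 \sqrt{2}}{307}$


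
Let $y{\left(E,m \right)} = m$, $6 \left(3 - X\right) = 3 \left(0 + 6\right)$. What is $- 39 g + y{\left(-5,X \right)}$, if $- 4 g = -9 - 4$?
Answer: $- \frac{507}{4} \approx -126.75$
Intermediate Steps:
$X = 0$ ($X = 3 - \frac{3 \left(0 + 6\right)}{6} = 3 - \frac{3 \cdot 6}{6} = 3 - 3 = 0$)
$g = \frac{13}{4}$ ($g = - \frac{-9 - 4}{4} = \left(- \frac{1}{4}\right) \left(-13\right) = \frac{13}{4} \approx 3.25$)
$- 39 g + y{\left(-5,X \right)} = \left(-39\right) \frac{13}{4} + 0 = - \frac{507}{4} + 0 = - \frac{507}{4}$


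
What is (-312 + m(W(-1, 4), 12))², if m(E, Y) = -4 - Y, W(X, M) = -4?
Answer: 107584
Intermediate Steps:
(-312 + m(W(-1, 4), 12))² = (-312 + (-4 - 1*12))² = (-312 + (-4 - 12))² = (-312 - 16)² = (-328)² = 107584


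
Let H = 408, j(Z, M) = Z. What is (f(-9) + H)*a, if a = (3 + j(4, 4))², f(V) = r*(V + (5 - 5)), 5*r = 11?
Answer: 95109/5 ≈ 19022.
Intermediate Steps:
r = 11/5 (r = (⅕)*11 = 11/5 ≈ 2.2000)
f(V) = 11*V/5 (f(V) = 11*(V + (5 - 5))/5 = 11*(V + 0)/5 = 11*V/5)
a = 49 (a = (3 + 4)² = 7² = 49)
(f(-9) + H)*a = ((11/5)*(-9) + 408)*49 = (-99/5 + 408)*49 = (1941/5)*49 = 95109/5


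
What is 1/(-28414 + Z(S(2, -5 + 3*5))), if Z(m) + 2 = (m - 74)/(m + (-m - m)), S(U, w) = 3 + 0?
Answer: -3/85177 ≈ -3.5221e-5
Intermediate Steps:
S(U, w) = 3
Z(m) = -2 - (-74 + m)/m (Z(m) = -2 + (m - 74)/(m + (-m - m)) = -2 + (-74 + m)/(m - 2*m) = -2 + (-74 + m)/((-m)) = -2 + (-74 + m)*(-1/m) = -2 - (-74 + m)/m)
1/(-28414 + Z(S(2, -5 + 3*5))) = 1/(-28414 + (-3 + 74/3)) = 1/(-28414 + 65/3) = 1/(-85177/3) = -3/85177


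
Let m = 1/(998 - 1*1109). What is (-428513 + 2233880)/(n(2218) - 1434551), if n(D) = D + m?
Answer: -200395737/158988964 ≈ -1.2604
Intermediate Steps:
m = -1/111 (m = 1/(998 - 1109) = 1/(-111) = -1/111 ≈ -0.0090090)
n(D) = -1/111 + D (n(D) = D - 1/111 = -1/111 + D)
(-428513 + 2233880)/(n(2218) - 1434551) = (-428513 + 2233880)/((-1/111 + 2218) - 1434551) = 1805367/(246197/111 - 1434551) = 1805367/(-158988964/111) = 1805367*(-111/158988964) = -200395737/158988964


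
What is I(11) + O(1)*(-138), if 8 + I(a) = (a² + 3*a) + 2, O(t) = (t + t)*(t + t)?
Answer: -404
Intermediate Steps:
O(t) = 4*t² (O(t) = (2*t)*(2*t) = 4*t²)
I(a) = -6 + a² + 3*a (I(a) = -8 + ((a² + 3*a) + 2) = -8 + (2 + a² + 3*a) = -6 + a² + 3*a)
I(11) + O(1)*(-138) = (-6 + 11² + 3*11) + (4*1²)*(-138) = (-6 + 121 + 33) + (4*1)*(-138) = 148 + 4*(-138) = 148 - 552 = -404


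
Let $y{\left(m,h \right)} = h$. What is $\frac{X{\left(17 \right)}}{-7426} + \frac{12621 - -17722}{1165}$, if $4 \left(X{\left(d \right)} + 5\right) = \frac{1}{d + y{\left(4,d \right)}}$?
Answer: $\frac{30645279083}{1176575440} \approx 26.046$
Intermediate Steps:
$X{\left(d \right)} = -5 + \frac{1}{8 d}$ ($X{\left(d \right)} = -5 + \frac{1}{4 \left(d + d\right)} = -5 + \frac{1}{4 \cdot 2 d} = -5 + \frac{\frac{1}{2} \frac{1}{d}}{4} = -5 + \frac{1}{8 d}$)
$\frac{X{\left(17 \right)}}{-7426} + \frac{12621 - -17722}{1165} = \frac{-5 + \frac{1}{8 \cdot 17}}{-7426} + \frac{12621 - -17722}{1165} = \left(-5 + \frac{1}{8} \cdot \frac{1}{17}\right) \left(- \frac{1}{7426}\right) + \left(12621 + 17722\right) \frac{1}{1165} = \left(-5 + \frac{1}{136}\right) \left(- \frac{1}{7426}\right) + 30343 \cdot \frac{1}{1165} = \left(- \frac{679}{136}\right) \left(- \frac{1}{7426}\right) + \frac{30343}{1165} = \frac{679}{1009936} + \frac{30343}{1165} = \frac{30645279083}{1176575440}$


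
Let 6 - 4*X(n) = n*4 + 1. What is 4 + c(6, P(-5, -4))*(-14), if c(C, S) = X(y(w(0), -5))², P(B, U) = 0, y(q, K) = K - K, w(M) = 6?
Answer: -143/8 ≈ -17.875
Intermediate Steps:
y(q, K) = 0
X(n) = 5/4 - n (X(n) = 3/2 - (n*4 + 1)/4 = 3/2 - (4*n + 1)/4 = 3/2 - (1 + 4*n)/4 = 3/2 + (-¼ - n) = 5/4 - n)
c(C, S) = 25/16 (c(C, S) = (5/4 - 1*0)² = (5/4 + 0)² = (5/4)² = 25/16)
4 + c(6, P(-5, -4))*(-14) = 4 + (25/16)*(-14) = 4 - 175/8 = -143/8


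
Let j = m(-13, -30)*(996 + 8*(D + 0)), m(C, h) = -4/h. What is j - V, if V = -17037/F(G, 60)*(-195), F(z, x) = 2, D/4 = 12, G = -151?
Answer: -3321847/2 ≈ -1.6609e+6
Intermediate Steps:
D = 48 (D = 4*12 = 48)
j = 184 (j = (-4/(-30))*(996 + 8*(48 + 0)) = (-4*(-1/30))*(996 + 8*48) = 2*(996 + 384)/15 = (2/15)*1380 = 184)
V = 3322215/2 (V = -17037/2*(-195) = 3322215/2 ≈ 1.6611e+6)
j - V = 184 - 1*3322215/2 = 184 - 3322215/2 = -3321847/2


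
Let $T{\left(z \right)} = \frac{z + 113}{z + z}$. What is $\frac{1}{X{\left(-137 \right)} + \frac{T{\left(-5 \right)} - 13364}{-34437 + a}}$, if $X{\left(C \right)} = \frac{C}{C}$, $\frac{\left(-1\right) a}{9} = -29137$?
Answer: $\frac{569490}{536053} \approx 1.0624$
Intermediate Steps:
$a = 262233$ ($a = \left(-9\right) \left(-29137\right) = 262233$)
$T{\left(z \right)} = \frac{113 + z}{2 z}$
$X{\left(C \right)} = 1$
$\frac{1}{X{\left(-137 \right)} + \frac{T{\left(-5 \right)} - 13364}{-34437 + a}} = \frac{1}{1 + \frac{\frac{113 - 5}{2 \left(-5\right)} - 13364}{-34437 + 262233}} = \frac{1}{1 + \frac{\frac{1}{2} \left(- \frac{1}{5}\right) 108 - 13364}{227796}} = \frac{1}{1 + \left(- \frac{54}{5} - 13364\right) \frac{1}{227796}} = \frac{1}{1 - \frac{33437}{569490}} = \frac{1}{\frac{536053}{569490}} = \frac{569490}{536053}$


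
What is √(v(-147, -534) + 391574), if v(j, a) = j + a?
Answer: √390893 ≈ 625.21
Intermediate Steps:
v(j, a) = a + j
√(v(-147, -534) + 391574) = √((-534 - 147) + 391574) = √(-681 + 391574) = √390893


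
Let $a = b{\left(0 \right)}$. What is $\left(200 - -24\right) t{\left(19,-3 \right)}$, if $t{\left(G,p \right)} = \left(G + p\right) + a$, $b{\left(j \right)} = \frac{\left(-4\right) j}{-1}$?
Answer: $3584$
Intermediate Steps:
$b{\left(j \right)} = 4 j$ ($b{\left(j \right)} = - 4 j \left(-1\right) = 4 j$)
$a = 0$ ($a = 4 \cdot 0 = 0$)
$t{\left(G,p \right)} = G + p$ ($t{\left(G,p \right)} = \left(G + p\right) + 0 = G + p$)
$\left(200 - -24\right) t{\left(19,-3 \right)} = \left(200 - -24\right) \left(19 - 3\right) = \left(200 + \left(-18 + 42\right)\right) 16 = \left(200 + 24\right) 16 = 224 \cdot 16 = 3584$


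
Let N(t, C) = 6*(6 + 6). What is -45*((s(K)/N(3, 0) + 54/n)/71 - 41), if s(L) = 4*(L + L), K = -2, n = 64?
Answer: 4190945/2272 ≈ 1844.6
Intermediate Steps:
s(L) = 8*L (s(L) = 4*(2*L) = 8*L)
N(t, C) = 72 (N(t, C) = 6*12 = 72)
-45*((s(K)/N(3, 0) + 54/n)/71 - 41) = -45*(((8*(-2))/72 + 54/64)/71 - 41) = -45*((-16*1/72 + 54*(1/64))*(1/71) - 41) = -45*((-2/9 + 27/32)*(1/71) - 41) = -45*((179/288)*(1/71) - 41) = -45*(179/20448 - 41) = -45*(-838189/20448) = 4190945/2272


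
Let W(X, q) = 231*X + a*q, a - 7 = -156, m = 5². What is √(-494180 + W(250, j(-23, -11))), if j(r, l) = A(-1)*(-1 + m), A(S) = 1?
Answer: I*√440006 ≈ 663.33*I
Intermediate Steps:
m = 25
a = -149 (a = 7 - 156 = -149)
j(r, l) = 24 (j(r, l) = 1*(-1 + 25) = 1*24 = 24)
W(X, q) = -149*q + 231*X (W(X, q) = 231*X - 149*q = -149*q + 231*X)
√(-494180 + W(250, j(-23, -11))) = √(-494180 + (-149*24 + 231*250)) = √(-494180 + (-3576 + 57750)) = √(-494180 + 54174) = √(-440006) = I*√440006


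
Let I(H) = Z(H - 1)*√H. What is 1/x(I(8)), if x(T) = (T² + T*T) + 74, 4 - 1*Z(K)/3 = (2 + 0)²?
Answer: 1/74 ≈ 0.013514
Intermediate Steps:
Z(K) = 0 (Z(K) = 12 - 3*(2 + 0)² = 12 - 3*2² = 12 - 3*4 = 12 - 12 = 0)
I(H) = 0 (I(H) = 0*√H = 0)
x(T) = 74 + 2*T² (x(T) = (T² + T²) + 74 = 2*T² + 74 = 74 + 2*T²)
1/x(I(8)) = 1/(74 + 2*0²) = 1/(74 + 2*0) = 1/(74 + 0) = 1/74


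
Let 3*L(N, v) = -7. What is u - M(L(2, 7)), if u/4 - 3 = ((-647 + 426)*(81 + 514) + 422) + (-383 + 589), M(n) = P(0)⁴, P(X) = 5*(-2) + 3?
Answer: -525857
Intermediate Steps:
L(N, v) = -7/3 (L(N, v) = (⅓)*(-7) = -7/3)
P(X) = -7 (P(X) = -10 + 3 = -7)
M(n) = 2401 (M(n) = (-7)⁴ = 2401)
u = -523456 (u = 12 + 4*(((-647 + 426)*(81 + 514) + 422) + (-383 + 589)) = 12 + 4*((-221*595 + 422) + 206) = 12 + 4*((-131495 + 422) + 206) = 12 + 4*(-131073 + 206) = 12 + 4*(-130867) = 12 - 523468 = -523456)
u - M(L(2, 7)) = -523456 - 1*2401 = -523456 - 2401 = -525857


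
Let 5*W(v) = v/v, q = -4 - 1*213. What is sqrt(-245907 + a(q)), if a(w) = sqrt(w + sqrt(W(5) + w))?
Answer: sqrt(-6147675 + 5*sqrt(5)*sqrt(-1085 + 2*I*sqrt(1355)))/5 ≈ 0.014862 + 495.89*I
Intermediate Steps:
q = -217 (q = -4 - 213 = -217)
W(v) = 1/5 (W(v) = (v/v)/5 = (1/5)*1 = 1/5)
a(w) = sqrt(w + sqrt(1/5 + w))
sqrt(-245907 + a(q)) = sqrt(-245907 + sqrt(-217 + sqrt(1/5 - 217))) = sqrt(-245907 + sqrt(-217 + sqrt(-1084/5))) = sqrt(-245907 + sqrt(-217 + 2*I*sqrt(1355)/5))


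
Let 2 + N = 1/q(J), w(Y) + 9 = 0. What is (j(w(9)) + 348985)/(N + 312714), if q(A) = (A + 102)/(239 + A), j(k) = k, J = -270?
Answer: 58627968/52535647 ≈ 1.1160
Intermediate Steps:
w(Y) = -9 (w(Y) = -9 + 0 = -9)
q(A) = (102 + A)/(239 + A)
N = -305/168 (N = -2 + 1/((102 - 270)/(239 - 270)) = -2 + 1/(-168/(-31)) = -2 + 1/(-1/31*(-168)) = -2 + 1/(168/31) = -2 + 31/168 = -305/168 ≈ -1.8155)
(j(w(9)) + 348985)/(N + 312714) = (-9 + 348985)/(-305/168 + 312714) = 348976/(52535647/168) = 348976*(168/52535647) = 58627968/52535647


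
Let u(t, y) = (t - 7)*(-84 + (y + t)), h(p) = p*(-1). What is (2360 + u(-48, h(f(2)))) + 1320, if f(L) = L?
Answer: 11050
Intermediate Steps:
h(p) = -p
u(t, y) = (-7 + t)*(-84 + t + y) (u(t, y) = (-7 + t)*(-84 + (t + y)) = (-7 + t)*(-84 + t + y))
(2360 + u(-48, h(f(2)))) + 1320 = (2360 + (588 + (-48)² - 91*(-48) - (-7)*2 - (-48)*2)) + 1320 = (2360 + (588 + 2304 + 4368 - 7*(-2) - 48*(-2))) + 1320 = (2360 + (588 + 2304 + 4368 + 14 + 96)) + 1320 = (2360 + 7370) + 1320 = 9730 + 1320 = 11050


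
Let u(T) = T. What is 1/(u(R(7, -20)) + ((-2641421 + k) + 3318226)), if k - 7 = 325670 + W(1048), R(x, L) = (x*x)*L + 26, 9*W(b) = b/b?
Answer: 9/9013753 ≈ 9.9847e-7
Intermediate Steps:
W(b) = ⅑ (W(b) = (b/b)/9 = (⅑)*1 = ⅑)
R(x, L) = 26 + L*x² (R(x, L) = x²*L + 26 = L*x² + 26 = 26 + L*x²)
k = 2931094/9 (k = 7 + (325670 + ⅑) = 7 + 2931031/9 = 2931094/9 ≈ 3.2568e+5)
1/(u(R(7, -20)) + ((-2641421 + k) + 3318226)) = 1/((26 - 20*7²) + ((-2641421 + 2931094/9) + 3318226)) = 1/((26 - 20*49) + (-20841695/9 + 3318226)) = 1/((26 - 980) + 9022339/9) = 1/(-954 + 9022339/9) = 1/(9013753/9) = 9/9013753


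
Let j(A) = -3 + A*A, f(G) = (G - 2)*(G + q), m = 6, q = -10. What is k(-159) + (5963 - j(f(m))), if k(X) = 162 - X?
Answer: 6031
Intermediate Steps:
f(G) = (-10 + G)*(-2 + G) (f(G) = (G - 2)*(G - 10) = (-2 + G)*(-10 + G) = (-10 + G)*(-2 + G))
j(A) = -3 + A²
k(-159) + (5963 - j(f(m))) = (162 - 1*(-159)) + (5963 - (-3 + (20 + 6² - 12*6)²)) = (162 + 159) + (5963 - (-3 + (20 + 36 - 72)²)) = 321 + (5963 - (-3 + (-16)²)) = 321 + (5963 - (-3 + 256)) = 321 + (5963 - 1*253) = 321 + (5963 - 253) = 321 + 5710 = 6031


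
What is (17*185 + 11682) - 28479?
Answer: -13652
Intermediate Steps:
(17*185 + 11682) - 28479 = (3145 + 11682) - 28479 = 14827 - 28479 = -13652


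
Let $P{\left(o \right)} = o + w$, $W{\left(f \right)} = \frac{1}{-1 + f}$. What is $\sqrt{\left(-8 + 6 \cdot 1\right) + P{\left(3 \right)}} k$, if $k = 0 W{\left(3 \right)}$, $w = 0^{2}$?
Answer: $0$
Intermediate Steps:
$w = 0$
$P{\left(o \right)} = o$ ($P{\left(o \right)} = o + 0 = o$)
$k = 0$ ($k = \frac{0}{-1 + 3} = \frac{0}{2} = 0 \cdot \frac{1}{2} = 0$)
$\sqrt{\left(-8 + 6 \cdot 1\right) + P{\left(3 \right)}} k = \sqrt{\left(-8 + 6 \cdot 1\right) + 3} \cdot 0 = \sqrt{\left(-8 + 6\right) + 3} \cdot 0 = \sqrt{-2 + 3} \cdot 0 = \sqrt{1} \cdot 0 = 1 \cdot 0 = 0$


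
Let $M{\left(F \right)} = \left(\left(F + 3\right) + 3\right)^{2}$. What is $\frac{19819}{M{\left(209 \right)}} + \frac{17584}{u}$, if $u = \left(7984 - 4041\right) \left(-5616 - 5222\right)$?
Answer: $\frac{423068481623}{987694983325} \approx 0.42834$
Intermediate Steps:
$M{\left(F \right)} = \left(6 + F\right)^{2}$ ($M{\left(F \right)} = \left(\left(3 + F\right) + 3\right)^{2} = \left(6 + F\right)^{2}$)
$u = -42734234$ ($u = 3943 \left(-10838\right) = -42734234$)
$\frac{19819}{M{\left(209 \right)}} + \frac{17584}{u} = \frac{19819}{\left(6 + 209\right)^{2}} + \frac{17584}{-42734234} = \frac{19819}{215^{2}} + 17584 \left(- \frac{1}{42734234}\right) = \frac{19819}{46225} - \frac{8792}{21367117} = \frac{423068481623}{987694983325}$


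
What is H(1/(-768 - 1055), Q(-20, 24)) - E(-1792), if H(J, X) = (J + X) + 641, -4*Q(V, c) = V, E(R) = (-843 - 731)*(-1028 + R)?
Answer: -8090535983/1823 ≈ -4.4380e+6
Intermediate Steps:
E(R) = 1618072 - 1574*R (E(R) = -1574*(-1028 + R) = 1618072 - 1574*R)
Q(V, c) = -V/4
H(J, X) = 641 + J + X
H(1/(-768 - 1055), Q(-20, 24)) - E(-1792) = (641 + 1/(-768 - 1055) - 1/4*(-20)) - (1618072 - 1574*(-1792)) = (641 + 1/(-1823) + 5) - (1618072 + 2820608) = (641 - 1/1823 + 5) - 1*4438680 = 1177657/1823 - 4438680 = -8090535983/1823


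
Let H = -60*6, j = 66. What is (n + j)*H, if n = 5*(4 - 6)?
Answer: -20160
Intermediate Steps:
H = -360
n = -10 (n = 5*(-2) = -10)
(n + j)*H = (-10 + 66)*(-360) = 56*(-360) = -20160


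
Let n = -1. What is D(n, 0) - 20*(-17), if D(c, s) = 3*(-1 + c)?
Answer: 334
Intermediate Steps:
D(c, s) = -3 + 3*c
D(n, 0) - 20*(-17) = (-3 + 3*(-1)) - 20*(-17) = (-3 - 3) + 340 = -6 + 340 = 334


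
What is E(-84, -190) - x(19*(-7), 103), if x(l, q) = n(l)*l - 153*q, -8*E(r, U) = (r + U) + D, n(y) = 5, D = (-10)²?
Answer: 65783/4 ≈ 16446.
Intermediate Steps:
D = 100
E(r, U) = -25/2 - U/8 - r/8 (E(r, U) = -((r + U) + 100)/8 = -((U + r) + 100)/8 = -(100 + U + r)/8 = -25/2 - U/8 - r/8)
x(l, q) = -153*q + 5*l (x(l, q) = 5*l - 153*q = -153*q + 5*l)
E(-84, -190) - x(19*(-7), 103) = (-25/2 - ⅛*(-190) - ⅛*(-84)) - (-153*103 + 5*(19*(-7))) = (-25/2 + 95/4 + 21/2) - (-15759 + 5*(-133)) = 87/4 - (-15759 - 665) = 87/4 - 1*(-16424) = 87/4 + 16424 = 65783/4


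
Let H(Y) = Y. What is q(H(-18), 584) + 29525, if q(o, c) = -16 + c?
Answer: 30093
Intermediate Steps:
q(H(-18), 584) + 29525 = (-16 + 584) + 29525 = 568 + 29525 = 30093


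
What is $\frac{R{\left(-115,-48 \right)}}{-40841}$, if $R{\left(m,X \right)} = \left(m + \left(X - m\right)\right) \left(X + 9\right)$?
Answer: $- \frac{1872}{40841} \approx -0.045836$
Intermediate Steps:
$R{\left(m,X \right)} = X \left(9 + X\right)$
$\frac{R{\left(-115,-48 \right)}}{-40841} = \frac{\left(-48\right) \left(9 - 48\right)}{-40841} = \left(-48\right) \left(-39\right) \left(- \frac{1}{40841}\right) = 1872 \left(- \frac{1}{40841}\right) = - \frac{1872}{40841}$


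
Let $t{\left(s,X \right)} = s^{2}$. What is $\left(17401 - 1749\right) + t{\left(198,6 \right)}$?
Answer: $54856$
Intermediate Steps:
$\left(17401 - 1749\right) + t{\left(198,6 \right)} = \left(17401 - 1749\right) + 198^{2} = 15652 + 39204 = 54856$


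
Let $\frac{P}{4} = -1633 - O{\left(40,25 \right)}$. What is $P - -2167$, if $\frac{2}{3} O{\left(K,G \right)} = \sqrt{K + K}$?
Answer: $-4365 - 24 \sqrt{5} \approx -4418.7$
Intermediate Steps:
$O{\left(K,G \right)} = \frac{3 \sqrt{2} \sqrt{K}}{2}$ ($O{\left(K,G \right)} = \frac{3 \sqrt{K + K}}{2} = \frac{3 \sqrt{2 K}}{2} = \frac{3 \sqrt{2} \sqrt{K}}{2}$)
$P = -6532 - 24 \sqrt{5}$ ($P = 4 \left(-1633 - \frac{3 \sqrt{2} \sqrt{40}}{2}\right) = 4 \left(-1633 - \frac{3 \sqrt{2} \cdot 2 \sqrt{10}}{2}\right) = 4 \left(-1633 - 6 \sqrt{5}\right) = -6532 - 24 \sqrt{5} \approx -6585.7$)
$P - -2167 = \left(-6532 - 24 \sqrt{5}\right) - -2167 = \left(-6532 - 24 \sqrt{5}\right) + 2167 = -4365 - 24 \sqrt{5}$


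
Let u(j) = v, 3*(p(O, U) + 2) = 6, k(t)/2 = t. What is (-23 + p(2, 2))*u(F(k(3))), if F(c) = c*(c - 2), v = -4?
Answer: 92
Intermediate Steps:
k(t) = 2*t
F(c) = c*(-2 + c)
p(O, U) = 0 (p(O, U) = -2 + (⅓)*6 = -2 + 2 = 0)
u(j) = -4
(-23 + p(2, 2))*u(F(k(3))) = (-23 + 0)*(-4) = -23*(-4) = 92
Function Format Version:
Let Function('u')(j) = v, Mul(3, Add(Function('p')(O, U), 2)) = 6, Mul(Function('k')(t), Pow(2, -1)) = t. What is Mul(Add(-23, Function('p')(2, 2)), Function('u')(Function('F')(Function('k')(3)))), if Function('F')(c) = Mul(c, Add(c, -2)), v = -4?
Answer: 92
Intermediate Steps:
Function('k')(t) = Mul(2, t)
Function('F')(c) = Mul(c, Add(-2, c))
Function('p')(O, U) = 0 (Function('p')(O, U) = Add(-2, Mul(Rational(1, 3), 6)) = Add(-2, 2) = 0)
Function('u')(j) = -4
Mul(Add(-23, Function('p')(2, 2)), Function('u')(Function('F')(Function('k')(3)))) = Mul(Add(-23, 0), -4) = Mul(-23, -4) = 92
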